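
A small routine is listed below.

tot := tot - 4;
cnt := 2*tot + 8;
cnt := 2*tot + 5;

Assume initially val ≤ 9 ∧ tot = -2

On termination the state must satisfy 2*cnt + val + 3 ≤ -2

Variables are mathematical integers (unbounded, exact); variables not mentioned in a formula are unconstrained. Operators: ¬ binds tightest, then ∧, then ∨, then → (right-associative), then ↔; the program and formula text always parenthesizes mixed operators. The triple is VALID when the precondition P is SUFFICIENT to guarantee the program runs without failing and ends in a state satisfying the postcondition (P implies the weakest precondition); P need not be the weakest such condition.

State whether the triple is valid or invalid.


Working backward. After the program, the postcondition 2*cnt + val + 3 ≤ -2 must hold; in canonical form it is 2*cnt + val ≤ -5.
Before cnt := 2*tot + 5: 4*tot + val ≤ -15
Before cnt := 2*tot + 8: 4*tot + val ≤ -15
Before tot := tot - 4: 4*tot + val ≤ 1
The weakest precondition is 4*tot + val ≤ 1.
Check whether val ≤ 9 ∧ tot = -2 implies it.
Every state satisfying the precondition satisfies the weakest precondition: the implication holds.
Answer: valid


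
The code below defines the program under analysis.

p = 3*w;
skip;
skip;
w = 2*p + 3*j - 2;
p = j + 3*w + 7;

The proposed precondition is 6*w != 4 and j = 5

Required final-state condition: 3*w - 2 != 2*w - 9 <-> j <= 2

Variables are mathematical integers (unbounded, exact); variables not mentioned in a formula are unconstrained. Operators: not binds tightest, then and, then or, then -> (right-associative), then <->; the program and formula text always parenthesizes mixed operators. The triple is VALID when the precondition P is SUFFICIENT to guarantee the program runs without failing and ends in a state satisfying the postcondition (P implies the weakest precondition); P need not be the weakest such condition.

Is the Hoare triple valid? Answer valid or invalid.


Working backward. After the program, the postcondition 3*w - 2 != 2*w - 9 <-> j <= 2 must hold; in canonical form it is w != -7 <-> j <= 2.
Before p := j + 3*w + 7: w != -7 <-> j <= 2
Before w := 2*p + 3*j - 2: 3*j + 2*p != -5 <-> j <= 2
Before skip: 3*j + 2*p != -5 <-> j <= 2
Before skip: 3*j + 2*p != -5 <-> j <= 2
Before p := 3*w: 3*j + 6*w != -5 <-> j <= 2
The weakest precondition is 3*j + 6*w != -5 <-> j <= 2.
Check whether 6*w != 4 and j = 5 implies it.
Countermodel: at the initial state j = 5, w = 0, the precondition holds but the weakest precondition fails.
Answer: invalid


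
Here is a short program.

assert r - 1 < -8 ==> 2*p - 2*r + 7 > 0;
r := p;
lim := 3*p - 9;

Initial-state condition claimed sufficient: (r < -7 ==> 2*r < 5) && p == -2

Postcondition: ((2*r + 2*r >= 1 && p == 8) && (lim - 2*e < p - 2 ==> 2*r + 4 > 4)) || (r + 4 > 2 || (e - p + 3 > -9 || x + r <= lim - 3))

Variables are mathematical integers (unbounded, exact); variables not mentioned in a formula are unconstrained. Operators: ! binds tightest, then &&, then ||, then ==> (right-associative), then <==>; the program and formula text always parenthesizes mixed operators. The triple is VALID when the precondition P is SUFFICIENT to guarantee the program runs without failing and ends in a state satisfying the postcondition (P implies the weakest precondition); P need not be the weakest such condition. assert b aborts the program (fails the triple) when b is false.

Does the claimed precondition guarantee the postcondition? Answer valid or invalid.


Working backward. After the program, the postcondition ((2*r + 2*r >= 1 && p == 8) && (lim - 2*e < p - 2 ==> 2*r + 4 > 4)) || (r + 4 > 2 || (e - p + 3 > -9 || x + r <= lim - 3)) must hold; in canonical form it is (4*r >= 1 && p == 8 && (lim < 2*e + p - 2 ==> 2*r > 0)) || r > -2 || e > p - 12 || r + x <= lim - 3.
Before lim := 3*p - 9: (4*r >= 1 && p == 8 && (2*p < 2*e + 7 ==> 2*r > 0)) || r > -2 || e > p - 12 || r + x <= 3*p - 12
Before r := p: (4*p >= 1 && p == 8 && (2*p < 2*e + 7 ==> 2*p > 0)) || p > -2 || e > p - 12 || x <= 2*p - 12
Before assert r - 1 < -8 ==> 2*p - 2*r + 7 > 0: (r < -7 ==> 2*p > 2*r - 7) && ((4*p >= 1 && p == 8 && (2*p < 2*e + 7 ==> 2*p > 0)) || p > -2 || e > p - 12 || x <= 2*p - 12)
The weakest precondition is (r < -7 ==> 2*p > 2*r - 7) && ((4*p >= 1 && p == 8 && (2*p < 2*e + 7 ==> 2*p > 0)) || p > -2 || e > p - 12 || x <= 2*p - 12).
Check whether (r < -7 ==> 2*r < 5) && p == -2 implies it.
Countermodel: at the initial state e = -14, p = -2, r = -8, x = -15, the precondition holds but the weakest precondition fails.
Answer: invalid


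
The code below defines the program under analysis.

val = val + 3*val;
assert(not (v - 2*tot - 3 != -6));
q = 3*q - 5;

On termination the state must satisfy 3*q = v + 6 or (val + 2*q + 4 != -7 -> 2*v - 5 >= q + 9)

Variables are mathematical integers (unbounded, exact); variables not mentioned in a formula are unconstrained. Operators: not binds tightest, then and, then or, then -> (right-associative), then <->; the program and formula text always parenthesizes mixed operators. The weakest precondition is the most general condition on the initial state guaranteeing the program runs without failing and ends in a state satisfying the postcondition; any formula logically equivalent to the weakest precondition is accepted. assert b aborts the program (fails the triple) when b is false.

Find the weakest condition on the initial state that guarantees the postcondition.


Working backward. After the program, the postcondition 3*q = v + 6 or (val + 2*q + 4 != -7 -> 2*v - 5 >= q + 9) must hold; in canonical form it is 3*q = v + 6 or (2*q + val != -11 -> 2*v >= q + 14).
Before q := 3*q - 5: 9*q = v + 21 or (6*q + val != -1 -> 2*v >= 3*q + 9)
Before assert not (v - 2*tot - 3 != -6): (not (v != 2*tot - 3)) and (9*q = v + 21 or (6*q + val != -1 -> 2*v >= 3*q + 9))
Before val := val + 3*val: (not (v != 2*tot - 3)) and (9*q = v + 21 or (6*q + 4*val != -1 -> 2*v >= 3*q + 9))
Answer: WP = (not (v != 2*tot - 3)) and (9*q = v + 21 or (6*q + 4*val != -1 -> 2*v >= 3*q + 9))


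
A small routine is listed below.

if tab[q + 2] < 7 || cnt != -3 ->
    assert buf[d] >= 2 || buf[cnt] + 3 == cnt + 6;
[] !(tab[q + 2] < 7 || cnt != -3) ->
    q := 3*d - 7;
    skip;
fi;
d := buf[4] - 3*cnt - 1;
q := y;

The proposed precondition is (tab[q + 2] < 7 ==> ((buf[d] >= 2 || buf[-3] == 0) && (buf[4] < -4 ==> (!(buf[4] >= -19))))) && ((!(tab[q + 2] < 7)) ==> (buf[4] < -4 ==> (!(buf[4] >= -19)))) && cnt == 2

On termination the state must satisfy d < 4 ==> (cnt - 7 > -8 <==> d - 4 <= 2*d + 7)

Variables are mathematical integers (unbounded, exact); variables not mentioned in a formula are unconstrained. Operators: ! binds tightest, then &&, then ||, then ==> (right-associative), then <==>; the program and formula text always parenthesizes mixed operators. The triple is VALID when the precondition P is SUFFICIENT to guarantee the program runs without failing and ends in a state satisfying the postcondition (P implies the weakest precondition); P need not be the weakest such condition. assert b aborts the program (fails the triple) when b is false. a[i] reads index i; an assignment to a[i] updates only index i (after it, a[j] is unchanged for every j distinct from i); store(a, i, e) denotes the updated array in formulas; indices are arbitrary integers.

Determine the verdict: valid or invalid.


Working backward. After the program, the postcondition d < 4 ==> (cnt - 7 > -8 <==> d - 4 <= 2*d + 7) must hold; in canonical form it is d < 4 ==> (cnt > -1 <==> d >= -11).
Before q := y: d < 4 ==> (cnt > -1 <==> d >= -11)
Before d := buf[4] - 3*cnt - 1: buf[4] < 3*cnt + 5 ==> (cnt > -1 <==> buf[4] >= 3*cnt - 10)
Then branch requires (buf[d] >= 2 || buf[cnt] == cnt + 3) && (buf[4] < 3*cnt + 5 ==> (cnt > -1 <==> buf[4] >= 3*cnt - 10)); else branch requires buf[4] < 3*cnt + 5 ==> (cnt > -1 <==> buf[4] >= 3*cnt - 10).
Before the if: ((tab[q + 2] < 7 || cnt != -3) ==> ((buf[d] >= 2 || buf[cnt] == cnt + 3) && (buf[4] < 3*cnt + 5 ==> (cnt > -1 <==> buf[4] >= 3*cnt - 10)))) && ((!(tab[q + 2] < 7 || cnt != -3)) ==> (buf[4] < 3*cnt + 5 ==> (cnt > -1 <==> buf[4] >= 3*cnt - 10)))
The weakest precondition is ((tab[q + 2] < 7 || cnt != -3) ==> ((buf[d] >= 2 || buf[cnt] == cnt + 3) && (buf[4] < 3*cnt + 5 ==> (cnt > -1 <==> buf[4] >= 3*cnt - 10)))) && ((!(tab[q + 2] < 7 || cnt != -3)) ==> (buf[4] < 3*cnt + 5 ==> (cnt > -1 <==> buf[4] >= 3*cnt - 10))).
Check whether (tab[q + 2] < 7 ==> ((buf[d] >= 2 || buf[-3] == 0) && (buf[4] < -4 ==> (!(buf[4] >= -19))))) && ((!(tab[q + 2] < 7)) ==> (buf[4] < -4 ==> (!(buf[4] >= -19)))) && cnt == 2 implies it.
Countermodel: at the initial state buf = {[-3] = 0, [0] = 0, [2] = 0, [4] = -20, elsewhere 0}, cnt = 2, d = 0, q = -2, tab = {[-3] = 6, [0] = 6, [2] = 6, [4] = 6, elsewhere 6}, the precondition holds but the weakest precondition fails.
Answer: invalid


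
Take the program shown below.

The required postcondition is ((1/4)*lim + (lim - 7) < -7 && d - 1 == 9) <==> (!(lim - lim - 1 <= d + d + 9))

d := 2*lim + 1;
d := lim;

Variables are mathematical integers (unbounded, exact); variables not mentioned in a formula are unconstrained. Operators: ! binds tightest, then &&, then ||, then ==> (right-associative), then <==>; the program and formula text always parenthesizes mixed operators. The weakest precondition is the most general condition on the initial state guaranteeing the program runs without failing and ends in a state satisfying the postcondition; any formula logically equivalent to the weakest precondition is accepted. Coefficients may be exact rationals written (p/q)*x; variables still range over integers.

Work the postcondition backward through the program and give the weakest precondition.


Working backward. After the program, the postcondition ((1/4)*lim + (lim - 7) < -7 && d - 1 == 9) <==> (!(lim - lim - 1 <= d + d + 9)) must hold; in canonical form it is ((5/4)*lim < 0 && d == 10) <==> (!(2*d >= -10)).
Before d := lim: ((5/4)*lim < 0 && lim == 10) <==> (!(2*lim >= -10))
Before d := 2*lim + 1: ((5/4)*lim < 0 && lim == 10) <==> (!(2*lim >= -10))
Answer: WP = ((5/4)*lim < 0 && lim == 10) <==> (!(2*lim >= -10))


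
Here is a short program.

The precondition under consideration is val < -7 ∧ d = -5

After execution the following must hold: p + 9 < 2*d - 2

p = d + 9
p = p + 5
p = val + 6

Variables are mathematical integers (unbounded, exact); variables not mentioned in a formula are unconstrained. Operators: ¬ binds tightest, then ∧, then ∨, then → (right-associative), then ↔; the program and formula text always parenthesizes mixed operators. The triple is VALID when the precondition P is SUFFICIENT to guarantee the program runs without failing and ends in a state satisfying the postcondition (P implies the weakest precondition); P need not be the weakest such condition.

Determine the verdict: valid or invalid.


Working backward. After the program, the postcondition p + 9 < 2*d - 2 must hold; in canonical form it is p < 2*d - 11.
Before p := val + 6: val < 2*d - 17
Before p := p + 5: val < 2*d - 17
Before p := d + 9: val < 2*d - 17
The weakest precondition is val < 2*d - 17.
Check whether val < -7 ∧ d = -5 implies it.
Countermodel: at the initial state d = -5, val = -27, the precondition holds but the weakest precondition fails.
Answer: invalid


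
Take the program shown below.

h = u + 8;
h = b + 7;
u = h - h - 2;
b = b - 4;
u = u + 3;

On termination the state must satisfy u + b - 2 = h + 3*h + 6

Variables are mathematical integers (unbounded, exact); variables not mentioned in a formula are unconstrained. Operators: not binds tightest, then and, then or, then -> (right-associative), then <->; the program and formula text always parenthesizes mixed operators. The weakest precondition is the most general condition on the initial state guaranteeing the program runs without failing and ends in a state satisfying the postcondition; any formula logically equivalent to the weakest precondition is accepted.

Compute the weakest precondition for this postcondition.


Working backward. After the program, the postcondition u + b - 2 = h + 3*h + 6 must hold; in canonical form it is b + u = 4*h + 8.
Before u := u + 3: b + u = 4*h + 5
Before b := b - 4: b + u = 4*h + 9
Before u := h - h - 2: b = 4*h + 11
Before h := b + 7: 3*b = -39
Before h := u + 8: 3*b = -39
Answer: WP = 3*b = -39


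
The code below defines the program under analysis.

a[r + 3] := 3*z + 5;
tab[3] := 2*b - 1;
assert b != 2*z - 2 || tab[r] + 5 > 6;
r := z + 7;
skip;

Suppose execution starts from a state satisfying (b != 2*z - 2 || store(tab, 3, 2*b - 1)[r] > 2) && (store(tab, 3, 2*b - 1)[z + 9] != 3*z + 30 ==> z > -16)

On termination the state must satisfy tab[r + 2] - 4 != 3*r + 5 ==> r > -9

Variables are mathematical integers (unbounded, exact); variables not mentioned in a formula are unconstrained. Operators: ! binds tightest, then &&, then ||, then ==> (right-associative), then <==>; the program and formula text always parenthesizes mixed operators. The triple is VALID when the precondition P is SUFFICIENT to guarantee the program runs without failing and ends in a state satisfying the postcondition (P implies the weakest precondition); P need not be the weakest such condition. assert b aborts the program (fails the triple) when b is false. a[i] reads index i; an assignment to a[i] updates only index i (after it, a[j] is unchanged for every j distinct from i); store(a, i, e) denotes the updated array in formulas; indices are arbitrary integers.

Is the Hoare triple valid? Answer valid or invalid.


Working backward. After the program, the postcondition tab[r + 2] - 4 != 3*r + 5 ==> r > -9 must hold; in canonical form it is tab[r + 2] != 3*r + 9 ==> r > -9.
Before skip: tab[r + 2] != 3*r + 9 ==> r > -9
Before r := z + 7: tab[z + 9] != 3*z + 30 ==> z > -16
Before assert b != 2*z - 2 || tab[r] + 5 > 6: (b != 2*z - 2 || tab[r] > 1) && (tab[z + 9] != 3*z + 30 ==> z > -16)
Before tab[3] := 2*b - 1: (b != 2*z - 2 || store(tab, 3, 2*b - 1)[r] > 1) && (store(tab, 3, 2*b - 1)[z + 9] != 3*z + 30 ==> z > -16)
Before a[r + 3] := 3*z + 5: (b != 2*z - 2 || store(tab, 3, 2*b - 1)[r] > 1) && (store(tab, 3, 2*b - 1)[z + 9] != 3*z + 30 ==> z > -16)
The weakest precondition is (b != 2*z - 2 || store(tab, 3, 2*b - 1)[r] > 1) && (store(tab, 3, 2*b - 1)[z + 9] != 3*z + 30 ==> z > -16).
Check whether (b != 2*z - 2 || store(tab, 3, 2*b - 1)[r] > 2) && (store(tab, 3, 2*b - 1)[z + 9] != 3*z + 30 ==> z > -16) implies it.
Every state satisfying the precondition satisfies the weakest precondition: the implication holds.
Answer: valid


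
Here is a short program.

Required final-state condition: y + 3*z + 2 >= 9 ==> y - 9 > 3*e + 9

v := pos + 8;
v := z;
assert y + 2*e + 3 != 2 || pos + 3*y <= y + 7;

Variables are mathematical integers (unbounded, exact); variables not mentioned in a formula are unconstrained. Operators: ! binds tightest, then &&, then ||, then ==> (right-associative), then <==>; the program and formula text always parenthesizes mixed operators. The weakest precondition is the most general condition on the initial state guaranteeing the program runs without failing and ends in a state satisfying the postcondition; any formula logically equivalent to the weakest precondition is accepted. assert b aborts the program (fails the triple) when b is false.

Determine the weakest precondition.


Working backward. After the program, the postcondition y + 3*z + 2 >= 9 ==> y - 9 > 3*e + 9 must hold; in canonical form it is y + 3*z >= 7 ==> y > 3*e + 18.
Before assert y + 2*e + 3 != 2 || pos + 3*y <= y + 7: (2*e + y != -1 || pos + 2*y <= 7) && (y + 3*z >= 7 ==> y > 3*e + 18)
Before v := z: (2*e + y != -1 || pos + 2*y <= 7) && (y + 3*z >= 7 ==> y > 3*e + 18)
Before v := pos + 8: (2*e + y != -1 || pos + 2*y <= 7) && (y + 3*z >= 7 ==> y > 3*e + 18)
Answer: WP = (2*e + y != -1 || pos + 2*y <= 7) && (y + 3*z >= 7 ==> y > 3*e + 18)


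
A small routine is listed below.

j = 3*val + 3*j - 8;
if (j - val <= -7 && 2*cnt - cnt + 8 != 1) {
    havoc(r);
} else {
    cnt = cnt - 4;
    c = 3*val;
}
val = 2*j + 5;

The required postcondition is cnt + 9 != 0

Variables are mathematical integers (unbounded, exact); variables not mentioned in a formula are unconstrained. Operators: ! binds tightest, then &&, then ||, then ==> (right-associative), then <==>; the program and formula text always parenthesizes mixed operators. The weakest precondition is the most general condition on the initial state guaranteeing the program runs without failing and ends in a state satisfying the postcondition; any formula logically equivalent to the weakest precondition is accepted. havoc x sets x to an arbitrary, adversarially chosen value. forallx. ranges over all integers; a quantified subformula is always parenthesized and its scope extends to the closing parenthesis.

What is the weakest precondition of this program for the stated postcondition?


Working backward. After the program, the postcondition cnt + 9 != 0 must hold; in canonical form it is cnt != -9.
Before val := 2*j + 5: cnt != -9
Then branch requires cnt != -9; else branch requires cnt != -5.
Before the if: ((j <= val - 7 && cnt != -7) ==> cnt != -9) && ((!(j <= val - 7 && cnt != -7)) ==> cnt != -5)
Before j := 3*val + 3*j - 8: ((3*j + 2*val <= 1 && cnt != -7) ==> cnt != -9) && ((!(3*j + 2*val <= 1 && cnt != -7)) ==> cnt != -5)
Answer: WP = ((3*j + 2*val <= 1 && cnt != -7) ==> cnt != -9) && ((!(3*j + 2*val <= 1 && cnt != -7)) ==> cnt != -5)


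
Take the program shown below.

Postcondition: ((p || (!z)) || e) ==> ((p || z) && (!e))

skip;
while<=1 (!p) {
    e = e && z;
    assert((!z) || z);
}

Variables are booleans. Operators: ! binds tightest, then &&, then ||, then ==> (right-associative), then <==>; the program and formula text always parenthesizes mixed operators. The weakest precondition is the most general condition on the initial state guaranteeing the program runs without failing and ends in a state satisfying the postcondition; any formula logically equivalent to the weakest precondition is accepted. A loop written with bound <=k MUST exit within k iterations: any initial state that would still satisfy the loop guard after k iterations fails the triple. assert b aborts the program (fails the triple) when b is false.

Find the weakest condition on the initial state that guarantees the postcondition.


Working backward. After the program, the postcondition ((p || (!z)) || e) ==> ((p || z) && (!e)) must hold; in canonical form it is (p || (!z) || e) ==> ((p || z) && (!e)).
Before the loop (bound <=1), unroll the exhaustion recursion (WP_0 = exit-now case; WP_j = one more guarded iteration, up to j = 1):
  WP_0: p && ((p || (!z) || e) ==> ((p || z) && (!e)))
  WP_1: ((!p) ==> (p && ((p || (!z) || (e && z)) ==> ((p || z) && (!(e && z)))))) && (p ==> ((p || (!z) || e) ==> ((p || z) && (!e))))
So before the loop: ((!p) ==> (p && ((p || (!z) || (e && z)) ==> ((p || z) && (!(e && z)))))) && (p ==> ((p || (!z) || e) ==> ((p || z) && (!e))))
Before skip: ((!p) ==> (p && ((p || (!z) || (e && z)) ==> ((p || z) && (!(e && z)))))) && (p ==> ((p || (!z) || e) ==> ((p || z) && (!e))))
Answer: WP = ((!p) ==> (p && ((p || (!z) || (e && z)) ==> ((p || z) && (!(e && z)))))) && (p ==> ((p || (!z) || e) ==> ((p || z) && (!e))))


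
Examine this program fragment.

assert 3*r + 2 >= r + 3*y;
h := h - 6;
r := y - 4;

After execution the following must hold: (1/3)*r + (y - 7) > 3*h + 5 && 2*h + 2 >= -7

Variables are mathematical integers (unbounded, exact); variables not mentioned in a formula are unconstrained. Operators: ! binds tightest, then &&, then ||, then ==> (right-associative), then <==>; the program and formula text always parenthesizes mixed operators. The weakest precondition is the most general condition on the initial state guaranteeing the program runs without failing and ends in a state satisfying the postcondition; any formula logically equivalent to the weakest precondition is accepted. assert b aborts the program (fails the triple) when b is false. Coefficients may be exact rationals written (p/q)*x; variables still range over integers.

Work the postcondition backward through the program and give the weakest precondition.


Working backward. After the program, the postcondition (1/3)*r + (y - 7) > 3*h + 5 && 2*h + 2 >= -7 must hold; in canonical form it is (1/3)*r + y > 3*h + 12 && 2*h >= -9.
Before r := y - 4: (4/3)*y > 3*h + 40/3 && 2*h >= -9
Before h := h - 6: (4/3)*y > 3*h - 14/3 && 2*h >= 3
Before assert 3*r + 2 >= r + 3*y: 2*r >= 3*y - 2 && (4/3)*y > 3*h - 14/3 && 2*h >= 3
Answer: WP = 2*r >= 3*y - 2 && (4/3)*y > 3*h - 14/3 && 2*h >= 3


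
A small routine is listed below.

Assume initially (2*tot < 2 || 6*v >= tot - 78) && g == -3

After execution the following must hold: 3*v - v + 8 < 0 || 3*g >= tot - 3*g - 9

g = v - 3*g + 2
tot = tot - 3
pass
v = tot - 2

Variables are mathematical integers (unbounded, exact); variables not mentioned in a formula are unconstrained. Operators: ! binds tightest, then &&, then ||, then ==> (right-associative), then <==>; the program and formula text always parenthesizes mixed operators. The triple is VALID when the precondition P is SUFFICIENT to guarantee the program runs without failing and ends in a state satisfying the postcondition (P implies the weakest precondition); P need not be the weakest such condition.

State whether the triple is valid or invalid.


Working backward. After the program, the postcondition 3*v - v + 8 < 0 || 3*g >= tot - 3*g - 9 must hold; in canonical form it is 2*v < -8 || 6*g >= tot - 9.
Before v := tot - 2: 2*tot < -4 || 6*g >= tot - 9
Before skip: 2*tot < -4 || 6*g >= tot - 9
Before tot := tot - 3: 2*tot < 2 || 6*g >= tot - 12
Before g := v - 3*g + 2: 2*tot < 2 || 6*v >= 18*g + tot - 24
The weakest precondition is 2*tot < 2 || 6*v >= 18*g + tot - 24.
Check whether (2*tot < 2 || 6*v >= tot - 78) && g == -3 implies it.
Every state satisfying the precondition satisfies the weakest precondition: the implication holds.
Answer: valid


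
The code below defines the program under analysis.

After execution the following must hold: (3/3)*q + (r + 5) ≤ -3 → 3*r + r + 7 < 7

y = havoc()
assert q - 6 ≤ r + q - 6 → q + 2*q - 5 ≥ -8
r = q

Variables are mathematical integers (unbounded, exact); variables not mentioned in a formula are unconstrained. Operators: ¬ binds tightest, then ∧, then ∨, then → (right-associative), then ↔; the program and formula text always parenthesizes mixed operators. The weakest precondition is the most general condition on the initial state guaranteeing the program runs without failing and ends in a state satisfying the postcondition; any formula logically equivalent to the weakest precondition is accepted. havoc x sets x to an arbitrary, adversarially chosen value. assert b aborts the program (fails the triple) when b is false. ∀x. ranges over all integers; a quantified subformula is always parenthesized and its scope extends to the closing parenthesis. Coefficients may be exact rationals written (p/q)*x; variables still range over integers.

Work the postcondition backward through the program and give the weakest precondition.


Working backward. After the program, the postcondition (3/3)*q + (r + 5) ≤ -3 → 3*r + r + 7 < 7 must hold; in canonical form it is q + r ≤ -8 → 4*r < 0.
Before r := q: 2*q ≤ -8 → 4*q < 0
Before assert q - 6 ≤ r + q - 6 → q + 2*q - 5 ≥ -8: (r ≥ 0 → 3*q ≥ -3) ∧ (2*q ≤ -8 → 4*q < 0)
Before havoc y: (r ≥ 0 → 3*q ≥ -3) ∧ (2*q ≤ -8 → 4*q < 0)
Answer: WP = (r ≥ 0 → 3*q ≥ -3) ∧ (2*q ≤ -8 → 4*q < 0)


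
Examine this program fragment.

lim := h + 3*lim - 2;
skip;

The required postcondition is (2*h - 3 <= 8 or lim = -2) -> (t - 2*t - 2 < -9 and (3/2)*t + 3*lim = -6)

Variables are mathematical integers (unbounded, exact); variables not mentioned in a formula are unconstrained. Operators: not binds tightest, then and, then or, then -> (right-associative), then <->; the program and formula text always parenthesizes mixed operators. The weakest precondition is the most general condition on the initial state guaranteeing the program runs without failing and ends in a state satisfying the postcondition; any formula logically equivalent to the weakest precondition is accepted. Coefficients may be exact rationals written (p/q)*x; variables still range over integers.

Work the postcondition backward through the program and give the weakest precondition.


Working backward. After the program, the postcondition (2*h - 3 <= 8 or lim = -2) -> (t - 2*t - 2 < -9 and (3/2)*t + 3*lim = -6) must hold; in canonical form it is (2*h <= 11 or lim = -2) -> (t > 7 and 3*lim + (3/2)*t = -6).
Before skip: (2*h <= 11 or lim = -2) -> (t > 7 and 3*lim + (3/2)*t = -6)
Before lim := h + 3*lim - 2: (2*h <= 11 or h + 3*lim = 0) -> (t > 7 and 3*h + 9*lim + (3/2)*t = 0)
Answer: WP = (2*h <= 11 or h + 3*lim = 0) -> (t > 7 and 3*h + 9*lim + (3/2)*t = 0)


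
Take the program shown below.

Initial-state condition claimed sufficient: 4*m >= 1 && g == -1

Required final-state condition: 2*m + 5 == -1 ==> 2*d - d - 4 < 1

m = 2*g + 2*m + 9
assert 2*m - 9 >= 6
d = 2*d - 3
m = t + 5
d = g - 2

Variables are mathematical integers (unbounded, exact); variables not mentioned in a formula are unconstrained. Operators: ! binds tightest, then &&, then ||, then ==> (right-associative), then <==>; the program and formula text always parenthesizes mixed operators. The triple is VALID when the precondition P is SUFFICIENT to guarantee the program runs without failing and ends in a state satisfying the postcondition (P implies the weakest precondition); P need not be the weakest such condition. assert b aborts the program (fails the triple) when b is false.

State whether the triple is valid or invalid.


Working backward. After the program, the postcondition 2*m + 5 == -1 ==> 2*d - d - 4 < 1 must hold; in canonical form it is 2*m == -6 ==> d < 5.
Before d := g - 2: 2*m == -6 ==> g < 7
Before m := t + 5: 2*t == -16 ==> g < 7
Before d := 2*d - 3: 2*t == -16 ==> g < 7
Before assert 2*m - 9 >= 6: 2*m >= 15 && (2*t == -16 ==> g < 7)
Before m := 2*g + 2*m + 9: 4*g + 4*m >= -3 && (2*t == -16 ==> g < 7)
The weakest precondition is 4*g + 4*m >= -3 && (2*t == -16 ==> g < 7).
Check whether 4*m >= 1 && g == -1 implies it.
Every state satisfying the precondition satisfies the weakest precondition: the implication holds.
Answer: valid


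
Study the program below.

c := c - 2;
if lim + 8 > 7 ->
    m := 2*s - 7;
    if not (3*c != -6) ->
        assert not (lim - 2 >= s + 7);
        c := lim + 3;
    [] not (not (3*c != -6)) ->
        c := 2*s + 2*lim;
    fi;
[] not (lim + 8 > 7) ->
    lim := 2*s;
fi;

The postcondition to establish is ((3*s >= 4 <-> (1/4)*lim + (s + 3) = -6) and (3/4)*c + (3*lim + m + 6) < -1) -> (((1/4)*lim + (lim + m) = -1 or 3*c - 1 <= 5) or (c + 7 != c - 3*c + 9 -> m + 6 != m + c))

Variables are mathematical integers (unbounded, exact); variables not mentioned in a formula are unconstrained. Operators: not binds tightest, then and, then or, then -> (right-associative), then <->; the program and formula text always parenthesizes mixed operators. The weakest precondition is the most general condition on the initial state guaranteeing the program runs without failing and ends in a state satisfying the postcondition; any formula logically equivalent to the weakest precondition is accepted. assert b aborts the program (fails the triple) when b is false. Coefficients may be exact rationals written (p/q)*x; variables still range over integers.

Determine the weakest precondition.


Working backward. After the program, the postcondition ((3*s >= 4 <-> (1/4)*lim + (s + 3) = -6) and (3/4)*c + (3*lim + m + 6) < -1) -> (((1/4)*lim + (lim + m) = -1 or 3*c - 1 <= 5) or (c + 7 != c - 3*c + 9 -> m + 6 != m + c)) must hold; in canonical form it is ((3*s >= 4 <-> (1/4)*lim + s = -9) and (3/4)*c + 3*lim + m < -7) -> ((5/4)*lim + m = -1 or 3*c <= 6 or (3*c != 2 -> c != 6)).
Then branch requires ((not (3*c != -6)) -> ((not (lim >= s + 9)) and (((3*s >= 4 <-> (1/4)*lim + s = -9) and (15/4)*lim + 2*s < -9/4) -> ((5/4)*lim + 2*s = 6 or 3*lim <= -3 or (3*lim != -7 -> lim != 3))))) and (3*c != -6 -> (((3*s >= 4 <-> (1/4)*lim + s = -9) and (9/2)*lim + (7/2)*s < 0) -> ((5/4)*lim + 2*s = 6 or 6*lim + 6*s <= 6 or (6*lim + 6*s != 2 -> 2*lim + 2*s != 6)))); else branch requires ((3*s >= 4 <-> (3/2)*s = -9) and (3/4)*c + m + 6*s < -7) -> (m + (5/2)*s = -1 or 3*c <= 6 or (3*c != 2 -> c != 6)).
Before the if: (lim > -1 -> (((not (3*c != -6)) -> ((not (lim >= s + 9)) and (((3*s >= 4 <-> (1/4)*lim + s = -9) and (15/4)*lim + 2*s < -9/4) -> ((5/4)*lim + 2*s = 6 or 3*lim <= -3 or (3*lim != -7 -> lim != 3))))) and (3*c != -6 -> (((3*s >= 4 <-> (1/4)*lim + s = -9) and (9/2)*lim + (7/2)*s < 0) -> ((5/4)*lim + 2*s = 6 or 6*lim + 6*s <= 6 or (6*lim + 6*s != 2 -> 2*lim + 2*s != 6)))))) and ((not (lim > -1)) -> (((3*s >= 4 <-> (3/2)*s = -9) and (3/4)*c + m + 6*s < -7) -> (m + (5/2)*s = -1 or 3*c <= 6 or (3*c != 2 -> c != 6))))
Before c := c - 2: (lim > -1 -> (((not (3*c != 0)) -> ((not (lim >= s + 9)) and (((3*s >= 4 <-> (1/4)*lim + s = -9) and (15/4)*lim + 2*s < -9/4) -> ((5/4)*lim + 2*s = 6 or 3*lim <= -3 or (3*lim != -7 -> lim != 3))))) and (3*c != 0 -> (((3*s >= 4 <-> (1/4)*lim + s = -9) and (9/2)*lim + (7/2)*s < 0) -> ((5/4)*lim + 2*s = 6 or 6*lim + 6*s <= 6 or (6*lim + 6*s != 2 -> 2*lim + 2*s != 6)))))) and ((not (lim > -1)) -> (((3*s >= 4 <-> (3/2)*s = -9) and (3/4)*c + m + 6*s < -11/2) -> (m + (5/2)*s = -1 or 3*c <= 12 or (3*c != 8 -> c != 8))))
Answer: WP = (lim > -1 -> (((not (3*c != 0)) -> ((not (lim >= s + 9)) and (((3*s >= 4 <-> (1/4)*lim + s = -9) and (15/4)*lim + 2*s < -9/4) -> ((5/4)*lim + 2*s = 6 or 3*lim <= -3 or (3*lim != -7 -> lim != 3))))) and (3*c != 0 -> (((3*s >= 4 <-> (1/4)*lim + s = -9) and (9/2)*lim + (7/2)*s < 0) -> ((5/4)*lim + 2*s = 6 or 6*lim + 6*s <= 6 or (6*lim + 6*s != 2 -> 2*lim + 2*s != 6)))))) and ((not (lim > -1)) -> (((3*s >= 4 <-> (3/2)*s = -9) and (3/4)*c + m + 6*s < -11/2) -> (m + (5/2)*s = -1 or 3*c <= 12 or (3*c != 8 -> c != 8))))


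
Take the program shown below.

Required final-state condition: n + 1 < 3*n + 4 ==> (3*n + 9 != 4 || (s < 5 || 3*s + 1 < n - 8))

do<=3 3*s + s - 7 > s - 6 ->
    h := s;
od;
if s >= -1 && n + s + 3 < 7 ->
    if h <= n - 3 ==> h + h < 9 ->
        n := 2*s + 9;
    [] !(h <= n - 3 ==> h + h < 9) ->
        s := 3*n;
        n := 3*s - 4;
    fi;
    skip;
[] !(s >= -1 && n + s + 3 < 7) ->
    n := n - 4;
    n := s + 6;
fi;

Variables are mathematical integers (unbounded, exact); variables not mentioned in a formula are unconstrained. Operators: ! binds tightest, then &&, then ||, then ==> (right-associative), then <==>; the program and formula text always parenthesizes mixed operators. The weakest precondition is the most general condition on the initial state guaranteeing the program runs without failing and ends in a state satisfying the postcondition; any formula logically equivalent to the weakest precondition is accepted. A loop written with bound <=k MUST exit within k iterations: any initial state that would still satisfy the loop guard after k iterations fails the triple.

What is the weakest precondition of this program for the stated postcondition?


Working backward. After the program, the postcondition n + 1 < 3*n + 4 ==> (3*n + 9 != 4 || (s < 5 || 3*s + 1 < n - 8)) must hold; in canonical form it is 2*n > -3 ==> (3*n != -5 || s < 5 || 3*s < n - 9).
Then branch requires ((h <= n - 3 ==> 2*h < 9) ==> (4*s > -21 ==> (6*s != -32 || s < 5 || s < 0))) && ((!(h <= n - 3 ==> 2*h < 9)) ==> (18*n > 5 ==> (27*n != 7 || 3*n < 5))); else branch requires 2*s > -15 ==> (3*s != -23 || s < 5 || 2*s < -3).
Before the if: ((s >= -1 && n + s < 4) ==> (((h <= n - 3 ==> 2*h < 9) ==> (4*s > -21 ==> (6*s != -32 || s < 5 || s < 0))) && ((!(h <= n - 3 ==> 2*h < 9)) ==> (18*n > 5 ==> (27*n != 7 || 3*n < 5))))) && ((!(s >= -1 && n + s < 4)) ==> (2*s > -15 ==> (3*s != -23 || s < 5 || 2*s < -3)))
Before the loop (bound <=3), unroll the exhaustion recursion (WP_0 = exit-now case; WP_j = one more guarded iteration, up to j = 3):
  WP_0: (!(3*s > 1)) && ((s >= -1 && n + s < 4) ==> (((h <= n - 3 ==> 2*h < 9) ==> (4*s > -21 ==> (6*s != -32 || s < 5 || s < 0))) && ((!(h <= n - 3 ==> 2*h < 9)) ==> (18*n > 5 ==> (27*n != 7 || 3*n < 5))))) && ((!(s >= -1 && n + s < 4)) ==> (2*s > -15 ==> (3*s != -23 || s < 5 || 2*s < -3)))
  WP_1: (3*s > 1 ==> ((!(3*s > 1)) && ((s >= -1 && n + s < 4) ==> (((s <= n - 3 ==> 2*s < 9) ==> (4*s > -21 ==> (6*s != -32 || s < 5 || s < 0))) && ((!(s <= n - 3 ==> 2*s < 9)) ==> (18*n > 5 ==> (27*n != 7 || 3*n < 5))))) && ((!(s >= -1 && n + s < 4)) ==> (2*s > -15 ==> (3*s != -23 || s < 5 || 2*s < -3))))) && ((!(3*s > 1)) ==> (((s >= -1 && n + s < 4) ==> (((h <= n - 3 ==> 2*h < 9) ==> (4*s > -21 ==> (6*s != -32 || s < 5 || s < 0))) && ((!(h <= n - 3 ==> 2*h < 9)) ==> (18*n > 5 ==> (27*n != 7 || 3*n < 5))))) && ((!(s >= -1 && n + s < 4)) ==> (2*s > -15 ==> (3*s != -23 || s < 5 || 2*s < -3)))))
  WP_2: (3*s > 1 ==> ((3*s > 1 ==> ((!(3*s > 1)) && ((s >= -1 && n + s < 4) ==> (((s <= n - 3 ==> 2*s < 9) ==> (4*s > -21 ==> (6*s != -32 || s < 5 || s < 0))) && ((!(s <= n - 3 ==> 2*s < 9)) ==> (18*n > 5 ==> (27*n != 7 || 3*n < 5))))) && ((!(s >= -1 && n + s < 4)) ==> (2*s > -15 ==> (3*s != -23 || s < 5 || 2*s < -3))))) && ((!(3*s > 1)) ==> (((s >= -1 && n + s < 4) ==> (((s <= n - 3 ==> 2*s < 9) ==> (4*s > -21 ==> (6*s != -32 || s < 5 || s < 0))) && ((!(s <= n - 3 ==> 2*s < 9)) ==> (18*n > 5 ==> (27*n != 7 || 3*n < 5))))) && ((!(s >= -1 && n + s < 4)) ==> (2*s > -15 ==> (3*s != -23 || s < 5 || 2*s < -3))))))) && ((!(3*s > 1)) ==> (((s >= -1 && n + s < 4) ==> (((h <= n - 3 ==> 2*h < 9) ==> (4*s > -21 ==> (6*s != -32 || s < 5 || s < 0))) && ((!(h <= n - 3 ==> 2*h < 9)) ==> (18*n > 5 ==> (27*n != 7 || 3*n < 5))))) && ((!(s >= -1 && n + s < 4)) ==> (2*s > -15 ==> (3*s != -23 || s < 5 || 2*s < -3)))))
  WP_3: (3*s > 1 ==> ((3*s > 1 ==> ((3*s > 1 ==> ((!(3*s > 1)) && ((s >= -1 && n + s < 4) ==> (((s <= n - 3 ==> 2*s < 9) ==> (4*s > -21 ==> (6*s != -32 || s < 5 || s < 0))) && ((!(s <= n - 3 ==> 2*s < 9)) ==> (18*n > 5 ==> (27*n != 7 || 3*n < 5))))) && ((!(s >= -1 && n + s < 4)) ==> (2*s > -15 ==> (3*s != -23 || s < 5 || 2*s < -3))))) && ((!(3*s > 1)) ==> (((s >= -1 && n + s < 4) ==> (((s <= n - 3 ==> 2*s < 9) ==> (4*s > -21 ==> (6*s != -32 || s < 5 || s < 0))) && ((!(s <= n - 3 ==> 2*s < 9)) ==> (18*n > 5 ==> (27*n != 7 || 3*n < 5))))) && ((!(s >= -1 && n + s < 4)) ==> (2*s > -15 ==> (3*s != -23 || s < 5 || 2*s < -3))))))) && ((!(3*s > 1)) ==> (((s >= -1 && n + s < 4) ==> (((s <= n - 3 ==> 2*s < 9) ==> (4*s > -21 ==> (6*s != -32 || s < 5 || s < 0))) && ((!(s <= n - 3 ==> 2*s < 9)) ==> (18*n > 5 ==> (27*n != 7 || 3*n < 5))))) && ((!(s >= -1 && n + s < 4)) ==> (2*s > -15 ==> (3*s != -23 || s < 5 || 2*s < -3))))))) && ((!(3*s > 1)) ==> (((s >= -1 && n + s < 4) ==> (((h <= n - 3 ==> 2*h < 9) ==> (4*s > -21 ==> (6*s != -32 || s < 5 || s < 0))) && ((!(h <= n - 3 ==> 2*h < 9)) ==> (18*n > 5 ==> (27*n != 7 || 3*n < 5))))) && ((!(s >= -1 && n + s < 4)) ==> (2*s > -15 ==> (3*s != -23 || s < 5 || 2*s < -3)))))
So before the loop: (3*s > 1 ==> ((3*s > 1 ==> ((3*s > 1 ==> ((!(3*s > 1)) && ((s >= -1 && n + s < 4) ==> (((s <= n - 3 ==> 2*s < 9) ==> (4*s > -21 ==> (6*s != -32 || s < 5 || s < 0))) && ((!(s <= n - 3 ==> 2*s < 9)) ==> (18*n > 5 ==> (27*n != 7 || 3*n < 5))))) && ((!(s >= -1 && n + s < 4)) ==> (2*s > -15 ==> (3*s != -23 || s < 5 || 2*s < -3))))) && ((!(3*s > 1)) ==> (((s >= -1 && n + s < 4) ==> (((s <= n - 3 ==> 2*s < 9) ==> (4*s > -21 ==> (6*s != -32 || s < 5 || s < 0))) && ((!(s <= n - 3 ==> 2*s < 9)) ==> (18*n > 5 ==> (27*n != 7 || 3*n < 5))))) && ((!(s >= -1 && n + s < 4)) ==> (2*s > -15 ==> (3*s != -23 || s < 5 || 2*s < -3))))))) && ((!(3*s > 1)) ==> (((s >= -1 && n + s < 4) ==> (((s <= n - 3 ==> 2*s < 9) ==> (4*s > -21 ==> (6*s != -32 || s < 5 || s < 0))) && ((!(s <= n - 3 ==> 2*s < 9)) ==> (18*n > 5 ==> (27*n != 7 || 3*n < 5))))) && ((!(s >= -1 && n + s < 4)) ==> (2*s > -15 ==> (3*s != -23 || s < 5 || 2*s < -3))))))) && ((!(3*s > 1)) ==> (((s >= -1 && n + s < 4) ==> (((h <= n - 3 ==> 2*h < 9) ==> (4*s > -21 ==> (6*s != -32 || s < 5 || s < 0))) && ((!(h <= n - 3 ==> 2*h < 9)) ==> (18*n > 5 ==> (27*n != 7 || 3*n < 5))))) && ((!(s >= -1 && n + s < 4)) ==> (2*s > -15 ==> (3*s != -23 || s < 5 || 2*s < -3)))))
Answer: WP = (3*s > 1 ==> ((3*s > 1 ==> ((3*s > 1 ==> ((!(3*s > 1)) && ((s >= -1 && n + s < 4) ==> (((s <= n - 3 ==> 2*s < 9) ==> (4*s > -21 ==> (6*s != -32 || s < 5 || s < 0))) && ((!(s <= n - 3 ==> 2*s < 9)) ==> (18*n > 5 ==> (27*n != 7 || 3*n < 5))))) && ((!(s >= -1 && n + s < 4)) ==> (2*s > -15 ==> (3*s != -23 || s < 5 || 2*s < -3))))) && ((!(3*s > 1)) ==> (((s >= -1 && n + s < 4) ==> (((s <= n - 3 ==> 2*s < 9) ==> (4*s > -21 ==> (6*s != -32 || s < 5 || s < 0))) && ((!(s <= n - 3 ==> 2*s < 9)) ==> (18*n > 5 ==> (27*n != 7 || 3*n < 5))))) && ((!(s >= -1 && n + s < 4)) ==> (2*s > -15 ==> (3*s != -23 || s < 5 || 2*s < -3))))))) && ((!(3*s > 1)) ==> (((s >= -1 && n + s < 4) ==> (((s <= n - 3 ==> 2*s < 9) ==> (4*s > -21 ==> (6*s != -32 || s < 5 || s < 0))) && ((!(s <= n - 3 ==> 2*s < 9)) ==> (18*n > 5 ==> (27*n != 7 || 3*n < 5))))) && ((!(s >= -1 && n + s < 4)) ==> (2*s > -15 ==> (3*s != -23 || s < 5 || 2*s < -3))))))) && ((!(3*s > 1)) ==> (((s >= -1 && n + s < 4) ==> (((h <= n - 3 ==> 2*h < 9) ==> (4*s > -21 ==> (6*s != -32 || s < 5 || s < 0))) && ((!(h <= n - 3 ==> 2*h < 9)) ==> (18*n > 5 ==> (27*n != 7 || 3*n < 5))))) && ((!(s >= -1 && n + s < 4)) ==> (2*s > -15 ==> (3*s != -23 || s < 5 || 2*s < -3)))))


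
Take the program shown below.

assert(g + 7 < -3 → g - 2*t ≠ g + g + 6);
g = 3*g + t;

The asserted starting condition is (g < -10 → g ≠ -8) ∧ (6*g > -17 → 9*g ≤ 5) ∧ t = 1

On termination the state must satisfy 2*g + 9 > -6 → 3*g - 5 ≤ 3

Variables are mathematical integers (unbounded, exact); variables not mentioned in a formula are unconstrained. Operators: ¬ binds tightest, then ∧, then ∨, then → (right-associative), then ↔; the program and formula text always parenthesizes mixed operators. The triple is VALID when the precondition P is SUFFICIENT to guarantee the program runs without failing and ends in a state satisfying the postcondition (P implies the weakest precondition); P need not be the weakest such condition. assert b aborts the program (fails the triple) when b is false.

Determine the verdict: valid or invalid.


Working backward. After the program, the postcondition 2*g + 9 > -6 → 3*g - 5 ≤ 3 must hold; in canonical form it is 2*g > -15 → 3*g ≤ 8.
Before g := 3*g + t: 6*g + 2*t > -15 → 9*g + 3*t ≤ 8
Before assert g + 7 < -3 → g - 2*t ≠ g + g + 6: (g < -10 → g + 2*t ≠ -6) ∧ (6*g + 2*t > -15 → 9*g + 3*t ≤ 8)
The weakest precondition is (g < -10 → g + 2*t ≠ -6) ∧ (6*g + 2*t > -15 → 9*g + 3*t ≤ 8).
Check whether (g < -10 → g ≠ -8) ∧ (6*g > -17 → 9*g ≤ 5) ∧ t = 1 implies it.
Every state satisfying the precondition satisfies the weakest precondition: the implication holds.
Answer: valid


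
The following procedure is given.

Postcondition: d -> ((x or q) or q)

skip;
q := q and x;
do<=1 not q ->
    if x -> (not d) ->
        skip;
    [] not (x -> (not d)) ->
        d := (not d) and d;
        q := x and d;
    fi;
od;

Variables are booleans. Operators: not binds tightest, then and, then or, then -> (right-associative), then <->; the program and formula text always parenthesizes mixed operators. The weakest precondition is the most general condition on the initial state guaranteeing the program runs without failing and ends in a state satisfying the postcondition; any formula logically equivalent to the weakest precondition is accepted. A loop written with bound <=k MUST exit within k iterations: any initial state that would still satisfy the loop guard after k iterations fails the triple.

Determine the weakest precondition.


Working backward. After the program, the postcondition d -> ((x or q) or q) must hold; in canonical form it is d -> (x or q).
Before the loop (bound <=1), unroll the exhaustion recursion (WP_0 = exit-now case; WP_j = one more guarded iteration, up to j = 1):
  WP_0: q and (d -> (x or q))
  WP_1: ((not q) -> (((x -> (not d)) -> (q and (d -> (x or q)))) and (x -> (not d)))) and (q -> (d -> (x or q)))
So before the loop: ((not q) -> (((x -> (not d)) -> (q and (d -> (x or q)))) and (x -> (not d)))) and (q -> (d -> (x or q)))
Before q := q and x: ((not (q and x)) -> (((x -> (not d)) -> (q and x and (d -> (x or (q and x))))) and (x -> (not d)))) and ((q and x) -> (d -> (x or (q and x))))
Before skip: ((not (q and x)) -> (((x -> (not d)) -> (q and x and (d -> (x or (q and x))))) and (x -> (not d)))) and ((q and x) -> (d -> (x or (q and x))))
Answer: WP = ((not (q and x)) -> (((x -> (not d)) -> (q and x and (d -> (x or (q and x))))) and (x -> (not d)))) and ((q and x) -> (d -> (x or (q and x))))
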